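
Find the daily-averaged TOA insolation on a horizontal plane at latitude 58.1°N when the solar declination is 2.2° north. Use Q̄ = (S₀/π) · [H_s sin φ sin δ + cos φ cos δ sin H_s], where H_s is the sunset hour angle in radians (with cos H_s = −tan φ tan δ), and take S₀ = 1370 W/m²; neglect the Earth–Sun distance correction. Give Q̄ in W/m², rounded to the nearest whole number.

253 W/m²

−tan φ tan δ = −(1.6066)(0.0384) = -0.0617; H_s = arccos(-0.0617) = 93.54°. In radians, H_s = 1.6326.
H_s sin φ sin δ = 1.6326 × 0.8490 × 0.0384 = 0.0532.
cos φ cos δ sin H_s = 0.5284 × 0.9993 × 0.9981 = 0.5270.
Q̄ = (1370/π) × (0.0532 + 0.5270) = 436.08 × 0.5802 = 253.01 W/m².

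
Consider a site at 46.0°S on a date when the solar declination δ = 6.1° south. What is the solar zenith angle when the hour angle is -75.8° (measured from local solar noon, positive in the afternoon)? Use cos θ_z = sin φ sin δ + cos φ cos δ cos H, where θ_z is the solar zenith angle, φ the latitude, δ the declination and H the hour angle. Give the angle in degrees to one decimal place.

With φ = -46.0°, δ = -6.1°, H = -75.80°: sin φ sin δ = 0.0764, cos φ cos δ cos H = 0.1694, so cos θ_z = 0.2458.
θ_z = arccos(0.2458) = 75.77°.

75.8°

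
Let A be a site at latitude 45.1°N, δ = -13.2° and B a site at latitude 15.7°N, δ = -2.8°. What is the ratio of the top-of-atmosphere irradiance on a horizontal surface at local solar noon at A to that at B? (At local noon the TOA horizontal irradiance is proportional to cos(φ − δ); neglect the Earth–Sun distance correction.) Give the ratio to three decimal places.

A: cos θ_z = cos(45.1° − (-13.2°)) = 0.5255.
B: cos θ_z = cos(15.7° − (-2.8°)) = 0.9483.
Ratio A/B = 0.5255 / 0.9483 = 0.5541.

0.554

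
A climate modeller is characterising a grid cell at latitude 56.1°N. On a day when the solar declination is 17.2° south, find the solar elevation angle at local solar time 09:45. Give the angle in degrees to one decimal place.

Hour angle H = 15° × (9.75 − 12) = -33.75°.
cos θ_z = sin(56.1°) sin(-17.2°) + cos(56.1°) cos(-17.2°) cos(-33.75°) = -0.2454 + 0.4430 = 0.1976.
θ_z = arccos(0.1976) = 78.60°, so the elevation is 90° − 78.60° = 11.40°.

11.4°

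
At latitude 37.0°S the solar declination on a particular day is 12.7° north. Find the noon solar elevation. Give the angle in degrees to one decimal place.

At local solar noon the hour angle is zero, so the elevation is 90° − |φ − δ| = 90° − |-37.0° − (12.7°)| = 90° − 49.7° = 40.3°.

40.3°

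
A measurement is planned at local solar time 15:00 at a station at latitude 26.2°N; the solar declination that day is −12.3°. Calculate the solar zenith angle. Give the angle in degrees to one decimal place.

Hour angle H = 15° × (15 − 12) = 45.00°.
With φ = 26.2°, δ = -12.3°, H = 45.00°: sin φ sin δ = -0.0941, cos φ cos δ cos H = 0.6199, so cos θ_z = 0.5258.
θ_z = arccos(0.5258) = 58.28°.

58.3°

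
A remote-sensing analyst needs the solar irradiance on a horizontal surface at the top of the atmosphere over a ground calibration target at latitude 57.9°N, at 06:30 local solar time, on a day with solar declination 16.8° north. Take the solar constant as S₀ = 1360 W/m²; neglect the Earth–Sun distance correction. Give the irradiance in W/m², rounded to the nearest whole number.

423 W/m²

Hour angle H = 15° × (6.5 − 12) = -82.50°.
cos θ_z = sin(57.9°) sin(16.8°) + cos(57.9°) cos(16.8°) cos(-82.50°) = 0.2448 + 0.0664 = 0.3112.
Top-of-atmosphere irradiance = S₀ cos θ_z = 1360 × 0.3112 = 423.23 W/m².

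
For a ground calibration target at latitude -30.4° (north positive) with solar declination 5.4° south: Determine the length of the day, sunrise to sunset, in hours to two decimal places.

12.42 hours

cos H_s = −tan(-30.4°) · tan(-5.4°) = -0.0555, so H_s = arccos(-0.0555) = 93.18°.
Day length = 2 H_s / 15° h⁻¹ = 186.36° / 15 = 12.424 h.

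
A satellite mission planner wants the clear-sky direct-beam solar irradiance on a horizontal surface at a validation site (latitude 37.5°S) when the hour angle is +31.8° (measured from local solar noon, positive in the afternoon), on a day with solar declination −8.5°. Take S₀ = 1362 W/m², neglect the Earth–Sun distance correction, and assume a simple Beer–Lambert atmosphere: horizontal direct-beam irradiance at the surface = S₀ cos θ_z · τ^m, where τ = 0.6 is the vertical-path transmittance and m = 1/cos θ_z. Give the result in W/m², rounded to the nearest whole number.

525 W/m²

With φ = -37.5°, δ = -8.5°, H = 31.80°: sin φ sin δ = 0.0900, cos φ cos δ cos H = 0.6669, so cos θ_z = 0.7569.
Air mass m = 1/cos θ_z = 1/0.7569 = 1.321; τ^m = 0.6^1.321 = 0.5093.
Surface direct beam = 1362 × 0.7569 × 0.5093 = 525.04 W/m².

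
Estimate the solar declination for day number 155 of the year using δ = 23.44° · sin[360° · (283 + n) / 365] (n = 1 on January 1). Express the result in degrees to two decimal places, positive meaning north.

360 × (283 + 155) / 365 = 432.000°; sin(432.000°) = 0.9511.
δ = 23.44 × 0.9511 = 22.294° ≈ +22.29°.

+22.29°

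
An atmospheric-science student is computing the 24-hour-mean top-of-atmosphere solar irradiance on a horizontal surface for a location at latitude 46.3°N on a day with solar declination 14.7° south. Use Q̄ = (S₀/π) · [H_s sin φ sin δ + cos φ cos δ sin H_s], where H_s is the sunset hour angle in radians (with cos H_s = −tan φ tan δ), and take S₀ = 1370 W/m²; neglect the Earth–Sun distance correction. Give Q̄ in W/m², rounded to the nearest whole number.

cos H_s = −tan(46.3°) · tan(-14.7°) = 0.2745, so H_s = arccos(0.2745) = 74.07°. In radians, H_s = 1.2928.
H_s sin φ sin δ = 1.2928 × 0.7230 × -0.2538 = -0.2372.
cos φ cos δ sin H_s = 0.6909 × 0.9673 × 0.9616 = 0.6426.
Q̄ = (1370/π) × (-0.2372 + 0.6426) = 436.08 × 0.4054 = 176.79 W/m².

177 W/m²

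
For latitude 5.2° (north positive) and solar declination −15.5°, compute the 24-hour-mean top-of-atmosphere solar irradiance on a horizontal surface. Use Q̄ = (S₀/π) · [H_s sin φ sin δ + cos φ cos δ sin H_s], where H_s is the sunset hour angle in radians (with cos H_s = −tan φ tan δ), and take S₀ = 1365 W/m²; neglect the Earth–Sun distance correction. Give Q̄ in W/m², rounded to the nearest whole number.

401 W/m²

The sunset hour angle satisfies cos H_s = −tan φ tan δ = 0.0252, giving H_s = 88.56°. In radians, H_s = 1.5457.
H_s sin φ sin δ = 1.5457 × 0.0906 × -0.2672 = -0.0374.
cos φ cos δ sin H_s = 0.9959 × 0.9636 × 0.9997 = 0.9594.
Q̄ = (1365/π) × (-0.0374 + 0.9594) = 434.49 × 0.9220 = 400.60 W/m².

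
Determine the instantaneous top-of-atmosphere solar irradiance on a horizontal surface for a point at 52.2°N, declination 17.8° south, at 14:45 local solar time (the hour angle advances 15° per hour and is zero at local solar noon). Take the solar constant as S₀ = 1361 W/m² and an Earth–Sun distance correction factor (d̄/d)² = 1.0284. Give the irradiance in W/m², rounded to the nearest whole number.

Hour angle H = 15° × (14.75 − 12) = 41.25°.
cos θ_z = sin φ sin δ + cos φ cos δ cos H = (0.7902)(-0.3057) + (0.6129)(0.9521)(0.7518) = 0.1971.
Top-of-atmosphere irradiance = S₀ (d̄/d)² cos θ_z = 1361 × 1.0284 × 0.1971 = 275.87 W/m².

276 W/m²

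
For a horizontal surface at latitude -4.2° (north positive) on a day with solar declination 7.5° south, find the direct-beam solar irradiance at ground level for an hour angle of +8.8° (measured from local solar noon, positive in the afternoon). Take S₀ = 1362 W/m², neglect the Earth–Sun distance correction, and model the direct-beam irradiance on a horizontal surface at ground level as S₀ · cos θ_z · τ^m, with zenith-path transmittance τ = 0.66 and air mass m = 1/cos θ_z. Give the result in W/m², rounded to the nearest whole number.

882 W/m²

cos θ_z = sin φ sin δ + cos φ cos δ cos H = (-0.0732)(-0.1305) + (0.9973)(0.9914)(0.9882) = 0.9866.
Air mass m = 1/cos θ_z = 1/0.9866 = 1.014; τ^m = 0.66^1.014 = 0.6562.
Surface direct beam = 1362 × 0.9866 × 0.6562 = 881.77 W/m².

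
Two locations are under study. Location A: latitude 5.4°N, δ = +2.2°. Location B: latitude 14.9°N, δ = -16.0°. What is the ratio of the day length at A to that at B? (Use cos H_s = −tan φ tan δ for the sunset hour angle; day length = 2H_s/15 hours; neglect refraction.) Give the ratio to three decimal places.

A: H_s = arccos(−tan 5.4° · tan 2.2°) = 90.21°, so 2H_s/15 = 12.0280 h.
B: H_s = arccos(−tan 14.9° · tan -16.0°) = 85.62°, so 2H_s/15 = 11.4160 h.
Ratio A/B = 12.0280 / 11.4160 = 1.0536.

1.054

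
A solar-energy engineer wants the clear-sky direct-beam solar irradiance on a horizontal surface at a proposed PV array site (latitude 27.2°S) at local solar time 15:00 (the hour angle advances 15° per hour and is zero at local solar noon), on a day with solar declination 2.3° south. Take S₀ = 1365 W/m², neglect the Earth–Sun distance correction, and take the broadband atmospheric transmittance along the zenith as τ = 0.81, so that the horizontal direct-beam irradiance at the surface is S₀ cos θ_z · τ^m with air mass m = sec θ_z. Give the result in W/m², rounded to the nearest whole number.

Hour angle H = 15° × (15 − 12) = 45.00°.
With φ = -27.2°, δ = -2.3°, H = 45.00°: sin φ sin δ = 0.0183, cos φ cos δ cos H = 0.6284, so cos θ_z = 0.6467.
Air mass m = 1/cos θ_z = 1/0.6467 = 1.546; τ^m = 0.81^1.546 = 0.7220.
Surface direct beam = 1365 × 0.6467 × 0.7220 = 637.34 W/m².

637 W/m²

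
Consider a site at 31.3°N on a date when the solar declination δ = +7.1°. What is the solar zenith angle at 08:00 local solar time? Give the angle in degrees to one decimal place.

Hour angle H = 15° × (8 − 12) = -60.00°.
With φ = 31.3°, δ = 7.1°, H = -60.00°: sin φ sin δ = 0.0642, cos φ cos δ cos H = 0.4240, so cos θ_z = 0.4882.
θ_z = arccos(0.4882) = 60.78°.

60.8°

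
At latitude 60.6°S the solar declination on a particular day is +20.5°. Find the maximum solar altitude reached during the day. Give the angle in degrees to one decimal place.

At local solar noon the hour angle is zero, so the elevation is 90° − |φ − δ| = 90° − |-60.6° − (20.5°)| = 90° − 81.1° = 8.9°.

8.9°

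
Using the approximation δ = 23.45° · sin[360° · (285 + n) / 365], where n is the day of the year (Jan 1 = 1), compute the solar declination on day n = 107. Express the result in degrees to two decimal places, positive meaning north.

+10.51°

360 × (285 + 107) / 365 = 386.630°; sin(386.630°) = 0.4482.
δ = 23.45 × 0.4482 = 10.510° ≈ +10.51°.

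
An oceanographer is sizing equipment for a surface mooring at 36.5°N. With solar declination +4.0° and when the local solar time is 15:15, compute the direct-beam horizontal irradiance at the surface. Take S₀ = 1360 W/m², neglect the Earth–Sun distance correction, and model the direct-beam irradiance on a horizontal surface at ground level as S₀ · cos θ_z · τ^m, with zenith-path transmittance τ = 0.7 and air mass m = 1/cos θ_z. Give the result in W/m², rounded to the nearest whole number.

Hour angle H = 15° × (15.25 − 12) = 48.75°.
With φ = 36.5°, δ = 4.0°, H = 48.75°: sin φ sin δ = 0.0415, cos φ cos δ cos H = 0.5287, so cos θ_z = 0.5702.
Air mass m = 1/cos θ_z = 1/0.5702 = 1.754; τ^m = 0.7^1.754 = 0.5349.
Surface direct beam = 1360 × 0.5702 × 0.5349 = 414.80 W/m².

415 W/m²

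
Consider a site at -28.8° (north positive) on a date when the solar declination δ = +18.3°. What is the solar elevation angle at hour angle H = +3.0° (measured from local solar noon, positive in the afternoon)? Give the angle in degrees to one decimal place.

42.8°

cos θ_z = sin(-28.8°) sin(18.3°) + cos(-28.8°) cos(18.3°) cos(3.00°) = -0.1513 + 0.8308 = 0.6795.
θ_z = arccos(0.6795) = 47.20°, so the elevation is 90° − 47.20° = 42.80°.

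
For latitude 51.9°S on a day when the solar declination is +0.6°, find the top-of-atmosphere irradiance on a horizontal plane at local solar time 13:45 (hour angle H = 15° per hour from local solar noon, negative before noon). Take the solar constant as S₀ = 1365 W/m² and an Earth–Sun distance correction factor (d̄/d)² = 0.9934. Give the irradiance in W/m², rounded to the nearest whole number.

739 W/m²

Hour angle H = 15° × (13.75 − 12) = 26.25°.
With φ = -51.9°, δ = 0.6°, H = 26.25°: sin φ sin δ = -0.0082, cos φ cos δ cos H = 0.5534, so cos θ_z = 0.5452.
Top-of-atmosphere irradiance = S₀ (d̄/d)² cos θ_z = 1365 × 0.9934 × 0.5452 = 739.29 W/m².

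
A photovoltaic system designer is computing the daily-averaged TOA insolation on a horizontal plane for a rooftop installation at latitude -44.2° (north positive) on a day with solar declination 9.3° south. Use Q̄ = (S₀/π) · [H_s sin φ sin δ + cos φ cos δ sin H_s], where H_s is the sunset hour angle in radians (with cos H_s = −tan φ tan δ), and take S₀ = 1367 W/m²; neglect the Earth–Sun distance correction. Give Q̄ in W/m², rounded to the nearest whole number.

The sunset hour angle satisfies cos H_s = −tan φ tan δ = -0.1592, giving H_s = 99.16°. In radians, H_s = 1.7307.
H_s sin φ sin δ = 1.7307 × -0.6972 × -0.1616 = 0.1950.
cos φ cos δ sin H_s = 0.7169 × 0.9869 × 0.9872 = 0.6985.
Q̄ = (1367/π) × (0.1950 + 0.6985) = 435.13 × 0.8935 = 388.79 W/m².

389 W/m²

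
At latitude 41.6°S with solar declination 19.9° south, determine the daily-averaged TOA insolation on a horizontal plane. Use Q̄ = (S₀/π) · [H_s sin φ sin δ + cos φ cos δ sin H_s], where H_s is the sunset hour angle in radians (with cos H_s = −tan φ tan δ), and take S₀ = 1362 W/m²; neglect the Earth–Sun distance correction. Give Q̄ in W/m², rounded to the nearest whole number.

475 W/m²

−tan φ tan δ = −(-0.8878)(-0.3620) = -0.3214; H_s = arccos(-0.3214) = 108.75°. In radians, H_s = 1.8980.
H_s sin φ sin δ = 1.8980 × -0.6639 × -0.3404 = 0.4289.
cos φ cos δ sin H_s = 0.7478 × 0.9403 × 0.9469 = 0.6658.
Q̄ = (1362/π) × (0.4289 + 0.6658) = 433.54 × 1.0947 = 474.60 W/m².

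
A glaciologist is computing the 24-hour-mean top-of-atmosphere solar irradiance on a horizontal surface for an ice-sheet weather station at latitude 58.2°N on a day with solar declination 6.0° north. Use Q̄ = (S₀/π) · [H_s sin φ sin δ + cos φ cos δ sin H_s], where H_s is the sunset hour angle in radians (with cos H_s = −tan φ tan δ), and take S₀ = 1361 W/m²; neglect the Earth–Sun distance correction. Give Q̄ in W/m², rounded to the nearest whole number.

cos H_s = −tan(58.2°) · tan(6.0°) = -0.1695, so H_s = arccos(-0.1695) = 99.76°. In radians, H_s = 1.7411.
H_s sin φ sin δ = 1.7411 × 0.8499 × 0.1045 = 0.1546.
cos φ cos δ sin H_s = 0.5270 × 0.9945 × 0.9855 = 0.5165.
Q̄ = (1361/π) × (0.1546 + 0.5165) = 433.22 × 0.6711 = 290.73 W/m².

291 W/m²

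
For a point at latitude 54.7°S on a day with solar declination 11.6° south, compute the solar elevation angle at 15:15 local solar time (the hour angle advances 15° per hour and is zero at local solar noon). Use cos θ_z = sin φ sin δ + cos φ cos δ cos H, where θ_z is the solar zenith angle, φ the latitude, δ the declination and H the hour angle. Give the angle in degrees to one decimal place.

Hour angle H = 15° × (15.25 − 12) = 48.75°.
cos θ_z = sin(-54.7°) sin(-11.6°) + cos(-54.7°) cos(-11.6°) cos(48.75°) = 0.1641 + 0.3732 = 0.5373.
θ_z = arccos(0.5373) = 57.50°, so the elevation is 90° − 57.50° = 32.50°.

32.5°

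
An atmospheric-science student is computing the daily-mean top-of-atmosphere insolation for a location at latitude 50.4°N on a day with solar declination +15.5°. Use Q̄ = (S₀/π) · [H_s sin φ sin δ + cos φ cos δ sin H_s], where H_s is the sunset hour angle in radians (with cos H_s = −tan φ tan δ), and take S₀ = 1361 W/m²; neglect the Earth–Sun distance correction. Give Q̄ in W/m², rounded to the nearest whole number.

421 W/m²

The sunset hour angle satisfies cos H_s = −tan φ tan δ = -0.3352, giving H_s = 109.58°. In radians, H_s = 1.9125.
H_s sin φ sin δ = 1.9125 × 0.7705 × 0.2672 = 0.3937.
cos φ cos δ sin H_s = 0.6374 × 0.9636 × 0.9422 = 0.5787.
Q̄ = (1361/π) × (0.3937 + 0.5787) = 433.22 × 0.9724 = 421.26 W/m².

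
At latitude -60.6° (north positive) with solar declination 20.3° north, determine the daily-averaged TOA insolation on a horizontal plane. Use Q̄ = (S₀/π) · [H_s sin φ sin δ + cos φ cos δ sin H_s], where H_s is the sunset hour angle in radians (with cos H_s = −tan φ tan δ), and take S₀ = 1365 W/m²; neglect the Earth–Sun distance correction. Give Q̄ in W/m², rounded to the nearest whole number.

The sunset hour angle satisfies cos H_s = −tan φ tan δ = 0.6565, giving H_s = 48.97°. In radians, H_s = 0.8547.
H_s sin φ sin δ = 0.8547 × -0.8712 × 0.3469 = -0.2583.
cos φ cos δ sin H_s = 0.4909 × 0.9379 × 0.7544 = 0.3473.
Q̄ = (1365/π) × (-0.2583 + 0.3473) = 434.49 × 0.0890 = 38.67 W/m².

39 W/m²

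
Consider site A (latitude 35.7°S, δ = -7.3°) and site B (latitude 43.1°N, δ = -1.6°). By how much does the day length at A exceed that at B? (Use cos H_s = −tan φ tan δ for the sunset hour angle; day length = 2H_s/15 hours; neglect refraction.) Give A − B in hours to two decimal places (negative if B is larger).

+0.90 h

A: H_s = arccos(−tan -35.7° · tan -7.3°) = 95.28°, so 2H_s/15 = 12.7040 h.
B: H_s = arccos(−tan 43.1° · tan -1.6°) = 88.50°, so 2H_s/15 = 11.8000 h.
A − B = 12.7040 − 11.8000 = 0.9040 h.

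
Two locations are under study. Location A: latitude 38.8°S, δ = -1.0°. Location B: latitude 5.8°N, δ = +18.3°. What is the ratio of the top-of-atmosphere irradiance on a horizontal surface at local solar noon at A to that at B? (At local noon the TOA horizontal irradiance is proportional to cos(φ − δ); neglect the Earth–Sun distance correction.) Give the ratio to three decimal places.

A: cos θ_z = cos(-38.8° − (-1.0°)) = 0.7902.
B: cos θ_z = cos(5.8° − (18.3°)) = 0.9763.
Ratio A/B = 0.7902 / 0.9763 = 0.8094.

0.809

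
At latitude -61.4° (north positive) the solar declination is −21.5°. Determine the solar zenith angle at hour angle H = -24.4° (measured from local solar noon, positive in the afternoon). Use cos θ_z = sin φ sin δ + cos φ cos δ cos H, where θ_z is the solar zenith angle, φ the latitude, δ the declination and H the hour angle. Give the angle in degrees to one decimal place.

43.3°

cos θ_z = sin(-61.4°) sin(-21.5°) + cos(-61.4°) cos(-21.5°) cos(-24.40°) = 0.3218 + 0.4056 = 0.7274.
θ_z = arccos(0.7274) = 43.33°.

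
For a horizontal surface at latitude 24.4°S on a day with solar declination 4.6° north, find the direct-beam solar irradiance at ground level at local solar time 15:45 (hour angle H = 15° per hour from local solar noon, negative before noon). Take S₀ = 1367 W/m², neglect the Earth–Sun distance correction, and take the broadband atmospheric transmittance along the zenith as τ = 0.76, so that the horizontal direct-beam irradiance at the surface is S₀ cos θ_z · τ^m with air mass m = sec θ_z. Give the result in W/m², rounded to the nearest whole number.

360 W/m²

Hour angle H = 15° × (15.75 − 12) = 56.25°.
With φ = -24.4°, δ = 4.6°, H = 56.25°: sin φ sin δ = -0.0331, cos φ cos δ cos H = 0.5043, so cos θ_z = 0.4712.
Air mass m = 1/cos θ_z = 1/0.4712 = 2.122; τ^m = 0.76^2.122 = 0.5586.
Surface direct beam = 1367 × 0.4712 × 0.5586 = 359.81 W/m².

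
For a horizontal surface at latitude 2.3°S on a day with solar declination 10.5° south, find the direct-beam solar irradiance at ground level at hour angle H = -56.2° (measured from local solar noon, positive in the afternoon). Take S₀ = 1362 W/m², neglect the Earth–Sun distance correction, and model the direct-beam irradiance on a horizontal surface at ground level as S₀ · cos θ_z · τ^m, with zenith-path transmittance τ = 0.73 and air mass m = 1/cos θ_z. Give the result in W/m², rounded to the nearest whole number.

cos θ_z = sin(-2.3°) sin(-10.5°) + cos(-2.3°) cos(-10.5°) cos(-56.20°) = 0.0073 + 0.5465 = 0.5538.
Air mass m = 1/cos θ_z = 1/0.5538 = 1.806; τ^m = 0.73^1.806 = 0.5664.
Surface direct beam = 1362 × 0.5538 × 0.5664 = 427.22 W/m².

427 W/m²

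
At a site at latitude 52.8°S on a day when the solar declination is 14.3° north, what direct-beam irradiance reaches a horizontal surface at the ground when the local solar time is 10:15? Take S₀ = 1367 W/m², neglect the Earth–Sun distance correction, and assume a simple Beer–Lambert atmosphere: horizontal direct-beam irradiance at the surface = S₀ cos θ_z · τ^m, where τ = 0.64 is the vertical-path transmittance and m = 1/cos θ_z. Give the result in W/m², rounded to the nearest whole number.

Hour angle H = 15° × (10.25 − 12) = -26.25°.
cos θ_z = sin(-52.8°) sin(14.3°) + cos(-52.8°) cos(14.3°) cos(-26.25°) = -0.1967 + 0.5254 = 0.3287.
Air mass m = 1/cos θ_z = 1/0.3287 = 3.042; τ^m = 0.64^3.042 = 0.2573.
Surface direct beam = 1367 × 0.3287 × 0.2573 = 115.61 W/m².

116 W/m²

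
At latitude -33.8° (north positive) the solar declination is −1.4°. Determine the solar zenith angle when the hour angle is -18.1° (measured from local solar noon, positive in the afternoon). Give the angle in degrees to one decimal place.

36.6°

With φ = -33.8°, δ = -1.4°, H = -18.10°: sin φ sin δ = 0.0136, cos φ cos δ cos H = 0.7896, so cos θ_z = 0.8032.
θ_z = arccos(0.8032) = 36.56°.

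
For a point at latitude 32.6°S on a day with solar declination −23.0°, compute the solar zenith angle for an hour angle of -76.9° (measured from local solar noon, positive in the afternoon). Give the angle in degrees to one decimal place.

67.3°

With φ = -32.6°, δ = -23.0°, H = -76.90°: sin φ sin δ = 0.2105, cos φ cos δ cos H = 0.1758, so cos θ_z = 0.3863.
θ_z = arccos(0.3863) = 67.28°.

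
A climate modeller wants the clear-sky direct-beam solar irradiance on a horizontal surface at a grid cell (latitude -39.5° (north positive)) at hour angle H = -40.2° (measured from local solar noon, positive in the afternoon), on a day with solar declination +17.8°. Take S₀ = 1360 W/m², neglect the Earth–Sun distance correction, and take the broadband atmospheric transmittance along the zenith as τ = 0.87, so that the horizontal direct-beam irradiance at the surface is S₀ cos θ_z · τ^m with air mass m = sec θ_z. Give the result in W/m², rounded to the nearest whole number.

341 W/m²

cos θ_z = sin φ sin δ + cos φ cos δ cos H = (-0.6361)(0.3057) + (0.7716)(0.9521)(0.7638) = 0.3667.
Air mass m = 1/cos θ_z = 1/0.3667 = 2.727; τ^m = 0.87^2.727 = 0.6840.
Surface direct beam = 1360 × 0.3667 × 0.6840 = 341.12 W/m².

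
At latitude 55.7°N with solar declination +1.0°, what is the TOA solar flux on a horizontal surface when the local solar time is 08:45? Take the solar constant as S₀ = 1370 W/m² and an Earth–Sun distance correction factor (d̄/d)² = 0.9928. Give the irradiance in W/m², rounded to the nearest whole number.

525 W/m²

Hour angle H = 15° × (8.75 − 12) = -48.75°.
cos θ_z = sin(55.7°) sin(1.0°) + cos(55.7°) cos(1.0°) cos(-48.75°) = 0.0144 + 0.3715 = 0.3859.
Top-of-atmosphere irradiance = S₀ (d̄/d)² cos θ_z = 1370 × 0.9928 × 0.3859 = 524.88 W/m².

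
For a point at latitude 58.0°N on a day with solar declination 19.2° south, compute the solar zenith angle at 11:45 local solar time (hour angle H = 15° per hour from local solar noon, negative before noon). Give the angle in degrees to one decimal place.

77.3°

Hour angle H = 15° × (11.75 − 12) = -3.75°.
cos θ_z = sin φ sin δ + cos φ cos δ cos H = (0.8480)(-0.3289) + (0.5299)(0.9444)(0.9979) = 0.2205.
θ_z = arccos(0.2205) = 77.26°.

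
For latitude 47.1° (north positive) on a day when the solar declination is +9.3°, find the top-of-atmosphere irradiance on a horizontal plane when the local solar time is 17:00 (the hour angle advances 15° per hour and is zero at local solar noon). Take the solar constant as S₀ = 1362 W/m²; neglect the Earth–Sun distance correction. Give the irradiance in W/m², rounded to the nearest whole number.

Hour angle H = 15° × (17 − 12) = 75.00°.
With φ = 47.1°, δ = 9.3°, H = 75.00°: sin φ sin δ = 0.1184, cos φ cos δ cos H = 0.1739, so cos θ_z = 0.2923.
Top-of-atmosphere irradiance = S₀ cos θ_z = 1362 × 0.2923 = 398.11 W/m².

398 W/m²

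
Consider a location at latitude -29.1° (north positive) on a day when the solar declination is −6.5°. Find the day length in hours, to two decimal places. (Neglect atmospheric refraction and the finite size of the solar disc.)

−tan φ tan δ = −(-0.5566)(-0.1139) = -0.0634; H_s = arccos(-0.0634) = 93.63°.
Day length = 2 H_s / 15° h⁻¹ = 187.26° / 15 = 12.484 h.

12.48 hours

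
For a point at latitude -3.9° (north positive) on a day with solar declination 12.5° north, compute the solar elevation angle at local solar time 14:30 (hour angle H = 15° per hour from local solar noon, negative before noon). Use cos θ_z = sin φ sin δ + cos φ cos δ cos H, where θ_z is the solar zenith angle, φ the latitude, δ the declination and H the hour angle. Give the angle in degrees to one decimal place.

49.3°

Hour angle H = 15° × (14.5 − 12) = 37.50°.
cos θ_z = sin(-3.9°) sin(12.5°) + cos(-3.9°) cos(12.5°) cos(37.50°) = -0.0147 + 0.7728 = 0.7581.
θ_z = arccos(0.7581) = 40.70°, so the elevation is 90° − 40.70° = 49.30°.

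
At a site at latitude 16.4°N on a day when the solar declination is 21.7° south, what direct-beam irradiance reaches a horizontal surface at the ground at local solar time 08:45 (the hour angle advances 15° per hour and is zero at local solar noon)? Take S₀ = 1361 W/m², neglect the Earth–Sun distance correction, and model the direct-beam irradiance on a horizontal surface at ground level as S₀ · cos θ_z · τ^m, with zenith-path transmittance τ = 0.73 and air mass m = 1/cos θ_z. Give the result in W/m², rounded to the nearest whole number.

Hour angle H = 15° × (8.75 − 12) = -48.75°.
cos θ_z = sin φ sin δ + cos φ cos δ cos H = (0.2823)(-0.3697) + (0.9593)(0.9291)(0.6593) = 0.4833.
Air mass m = 1/cos θ_z = 1/0.4833 = 2.069; τ^m = 0.73^2.069 = 0.5215.
Surface direct beam = 1361 × 0.4833 × 0.5215 = 343.03 W/m².

343 W/m²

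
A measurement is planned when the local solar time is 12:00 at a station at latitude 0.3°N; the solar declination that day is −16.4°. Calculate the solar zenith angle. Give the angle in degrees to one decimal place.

16.7°

Hour angle H = 15° × (12 − 12) = 0.00°.
cos θ_z = sin(0.3°) sin(-16.4°) + cos(0.3°) cos(-16.4°) cos(0.00°) = -0.0015 + 0.9593 = 0.9578.
θ_z = arccos(0.9578) = 16.70°.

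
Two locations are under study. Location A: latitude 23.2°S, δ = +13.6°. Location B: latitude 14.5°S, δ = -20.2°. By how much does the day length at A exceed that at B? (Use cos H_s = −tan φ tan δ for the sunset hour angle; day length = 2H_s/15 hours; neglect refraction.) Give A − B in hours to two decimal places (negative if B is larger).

-1.52 h

A: H_s = arccos(−tan -23.2° · tan 13.6°) = 84.05°, so 2H_s/15 = 11.2067 h.
B: H_s = arccos(−tan -14.5° · tan -20.2°) = 95.46°, so 2H_s/15 = 12.7280 h.
A − B = 11.2067 − 12.7280 = -1.5213 h.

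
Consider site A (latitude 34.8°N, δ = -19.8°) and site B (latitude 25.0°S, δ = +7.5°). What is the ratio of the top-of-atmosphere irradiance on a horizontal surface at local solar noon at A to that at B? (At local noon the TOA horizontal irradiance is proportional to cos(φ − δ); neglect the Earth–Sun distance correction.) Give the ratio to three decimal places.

0.687

A: cos θ_z = cos(34.8° − (-19.8°)) = 0.5793.
B: cos θ_z = cos(-25.0° − (7.5°)) = 0.8434.
Ratio A/B = 0.5793 / 0.8434 = 0.6869.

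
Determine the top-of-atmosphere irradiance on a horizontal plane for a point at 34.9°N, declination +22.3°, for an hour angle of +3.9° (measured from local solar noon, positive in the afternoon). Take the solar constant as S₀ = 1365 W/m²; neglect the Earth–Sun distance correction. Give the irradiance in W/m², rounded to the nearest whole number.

1330 W/m²

cos θ_z = sin φ sin δ + cos φ cos δ cos H = (0.5721)(0.3795) + (0.8202)(0.9252)(0.9977) = 0.9742.
Top-of-atmosphere irradiance = S₀ cos θ_z = 1365 × 0.9742 = 1329.78 W/m².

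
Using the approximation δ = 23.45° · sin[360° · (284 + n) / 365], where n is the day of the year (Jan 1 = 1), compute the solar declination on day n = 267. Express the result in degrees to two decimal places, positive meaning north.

-1.41°

360 × (284 + 267) / 365 = 543.452°; sin(543.452°) = -0.0602.
δ = 23.45 × -0.0602 = -1.412° ≈ -1.41°.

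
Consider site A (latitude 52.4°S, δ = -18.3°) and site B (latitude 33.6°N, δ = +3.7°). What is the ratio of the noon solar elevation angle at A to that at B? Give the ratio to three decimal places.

A: 90° − |-52.4 − (-18.3)| = 55.90°.
B: 90° − |33.6 − (3.7)| = 60.10°.
Ratio A/B = 55.9000 / 60.1000 = 0.9301.

0.930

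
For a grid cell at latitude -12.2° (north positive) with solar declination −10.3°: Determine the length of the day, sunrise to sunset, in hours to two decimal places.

12.30 hours

−tan φ tan δ = −(-0.2162)(-0.1817) = -0.0393; H_s = arccos(-0.0393) = 92.25°.
Day length = 2 H_s / 15° h⁻¹ = 184.50° / 15 = 12.300 h.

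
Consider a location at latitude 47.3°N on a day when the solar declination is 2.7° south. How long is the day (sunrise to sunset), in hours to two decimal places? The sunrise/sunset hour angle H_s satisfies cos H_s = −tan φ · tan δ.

11.61 hours

−tan φ tan δ = −(1.0837)(-0.0472) = 0.0512; H_s = arccos(0.0512) = 87.07°.
Day length = 2 H_s / 15° h⁻¹ = 174.14° / 15 = 11.609 h.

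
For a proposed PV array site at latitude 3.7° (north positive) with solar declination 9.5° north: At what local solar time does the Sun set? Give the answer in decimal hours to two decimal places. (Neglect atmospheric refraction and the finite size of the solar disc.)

18.04 h

cos H_s = −tan(3.7°) · tan(9.5°) = -0.0108, so H_s = arccos(-0.0108) = 90.62°.
Sunset is at 12 + H_s/15 = 12 + 6.041 = 18.041 h local solar time.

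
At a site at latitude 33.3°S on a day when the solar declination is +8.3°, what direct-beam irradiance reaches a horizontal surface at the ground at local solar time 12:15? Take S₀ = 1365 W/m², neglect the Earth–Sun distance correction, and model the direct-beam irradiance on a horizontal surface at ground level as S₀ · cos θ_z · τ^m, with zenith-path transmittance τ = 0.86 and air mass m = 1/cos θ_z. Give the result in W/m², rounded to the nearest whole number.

Hour angle H = 15° × (12.25 − 12) = 3.75°.
With φ = -33.3°, δ = 8.3°, H = 3.75°: sin φ sin δ = -0.0793, cos φ cos δ cos H = 0.8253, so cos θ_z = 0.7460.
Air mass m = 1/cos θ_z = 1/0.7460 = 1.340; τ^m = 0.86^1.340 = 0.8170.
Surface direct beam = 1365 × 0.7460 × 0.8170 = 831.94 W/m².

832 W/m²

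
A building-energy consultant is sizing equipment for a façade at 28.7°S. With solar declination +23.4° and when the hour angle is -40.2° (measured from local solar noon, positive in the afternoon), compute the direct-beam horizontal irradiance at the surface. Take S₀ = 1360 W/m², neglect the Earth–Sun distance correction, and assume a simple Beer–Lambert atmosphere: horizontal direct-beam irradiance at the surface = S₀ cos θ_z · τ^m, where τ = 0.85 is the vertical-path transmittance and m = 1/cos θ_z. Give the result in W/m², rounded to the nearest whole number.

393 W/m²

cos θ_z = sin φ sin δ + cos φ cos δ cos H = (-0.4802)(0.3971) + (0.8771)(0.9178)(0.7638) = 0.4242.
Air mass m = 1/cos θ_z = 1/0.4242 = 2.357; τ^m = 0.85^2.357 = 0.6818.
Surface direct beam = 1360 × 0.4242 × 0.6818 = 393.34 W/m².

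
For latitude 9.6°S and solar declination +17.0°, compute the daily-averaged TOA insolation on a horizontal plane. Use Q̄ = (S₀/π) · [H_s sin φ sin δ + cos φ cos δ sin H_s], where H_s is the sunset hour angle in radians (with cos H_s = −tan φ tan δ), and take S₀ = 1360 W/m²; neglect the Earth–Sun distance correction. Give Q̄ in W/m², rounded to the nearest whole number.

376 W/m²

The sunset hour angle satisfies cos H_s = −tan φ tan δ = 0.0517, giving H_s = 87.04°. In radians, H_s = 1.5191.
H_s sin φ sin δ = 1.5191 × -0.1668 × 0.2924 = -0.0741.
cos φ cos δ sin H_s = 0.9860 × 0.9563 × 0.9987 = 0.9417.
Q̄ = (1360/π) × (-0.0741 + 0.9417) = 432.90 × 0.8676 = 375.58 W/m².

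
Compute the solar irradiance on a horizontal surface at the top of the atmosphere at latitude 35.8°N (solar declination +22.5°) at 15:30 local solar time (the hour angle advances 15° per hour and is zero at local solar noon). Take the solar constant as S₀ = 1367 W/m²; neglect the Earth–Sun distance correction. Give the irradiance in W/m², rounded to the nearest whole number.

Hour angle H = 15° × (15.5 − 12) = 52.50°.
With φ = 35.8°, δ = 22.5°, H = 52.50°: sin φ sin δ = 0.2239, cos φ cos δ cos H = 0.4562, so cos θ_z = 0.6801.
Top-of-atmosphere irradiance = S₀ cos θ_z = 1367 × 0.6801 = 929.70 W/m².

930 W/m²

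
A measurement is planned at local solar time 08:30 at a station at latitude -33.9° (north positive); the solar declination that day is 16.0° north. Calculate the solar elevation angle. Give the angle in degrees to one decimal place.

19.4°

Hour angle H = 15° × (8.5 − 12) = -52.50°.
With φ = -33.9°, δ = 16.0°, H = -52.50°: sin φ sin δ = -0.1537, cos φ cos δ cos H = 0.4857, so cos θ_z = 0.3320.
θ_z = arccos(0.3320) = 70.61°, so the elevation is 90° − 70.61° = 19.39°.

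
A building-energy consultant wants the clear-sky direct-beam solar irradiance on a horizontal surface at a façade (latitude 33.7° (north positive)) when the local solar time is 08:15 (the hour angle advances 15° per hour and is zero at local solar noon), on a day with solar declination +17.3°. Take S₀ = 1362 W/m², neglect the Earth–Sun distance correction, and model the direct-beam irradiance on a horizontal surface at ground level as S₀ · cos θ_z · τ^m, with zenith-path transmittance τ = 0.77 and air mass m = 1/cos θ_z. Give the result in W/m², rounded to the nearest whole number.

Hour angle H = 15° × (8.25 − 12) = -56.25°.
cos θ_z = sin φ sin δ + cos φ cos δ cos H = (0.5548)(0.2974) + (0.8320)(0.9548)(0.5556) = 0.6064.
Air mass m = 1/cos θ_z = 1/0.6064 = 1.649; τ^m = 0.77^1.649 = 0.6499.
Surface direct beam = 1362 × 0.6064 × 0.6499 = 536.76 W/m².

537 W/m²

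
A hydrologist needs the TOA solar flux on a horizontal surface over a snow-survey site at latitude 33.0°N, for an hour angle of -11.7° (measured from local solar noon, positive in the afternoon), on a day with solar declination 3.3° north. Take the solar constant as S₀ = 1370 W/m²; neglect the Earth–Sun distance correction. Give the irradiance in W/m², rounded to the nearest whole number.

cos θ_z = sin(33.0°) sin(3.3°) + cos(33.0°) cos(3.3°) cos(-11.70°) = 0.0314 + 0.8199 = 0.8513.
Top-of-atmosphere irradiance = S₀ cos θ_z = 1370 × 0.8513 = 1166.28 W/m².

1166 W/m²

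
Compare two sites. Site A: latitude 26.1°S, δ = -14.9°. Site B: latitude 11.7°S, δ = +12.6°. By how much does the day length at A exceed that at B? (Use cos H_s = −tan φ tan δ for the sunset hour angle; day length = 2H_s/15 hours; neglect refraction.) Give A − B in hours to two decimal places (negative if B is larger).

A: H_s = arccos(−tan -26.1° · tan -14.9°) = 97.49°, so 2H_s/15 = 12.9987 h.
B: H_s = arccos(−tan -11.7° · tan 12.6°) = 87.35°, so 2H_s/15 = 11.6467 h.
A − B = 12.9987 − 11.6467 = 1.3520 h.

+1.35 h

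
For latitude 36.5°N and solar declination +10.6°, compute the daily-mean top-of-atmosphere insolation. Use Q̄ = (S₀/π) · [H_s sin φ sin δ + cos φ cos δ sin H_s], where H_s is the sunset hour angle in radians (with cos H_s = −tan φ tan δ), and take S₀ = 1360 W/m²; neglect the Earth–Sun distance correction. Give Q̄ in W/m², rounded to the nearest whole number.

cos H_s = −tan(36.5°) · tan(10.6°) = -0.1385, so H_s = arccos(-0.1385) = 97.96°. In radians, H_s = 1.7097.
H_s sin φ sin δ = 1.7097 × 0.5948 × 0.1840 = 0.1871.
cos φ cos δ sin H_s = 0.8039 × 0.9829 × 0.9904 = 0.7826.
Q̄ = (1360/π) × (0.1871 + 0.7826) = 432.90 × 0.9697 = 419.78 W/m².

420 W/m²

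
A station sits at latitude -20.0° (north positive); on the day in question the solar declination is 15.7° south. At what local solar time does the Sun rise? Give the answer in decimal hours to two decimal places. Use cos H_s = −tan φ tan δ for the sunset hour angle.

5.61 h

cos H_s = −tan(-20.0°) · tan(-15.7°) = -0.1023, so H_s = arccos(-0.1023) = 95.87°.
Sunrise is at 12 − H_s/15 = 12 − 6.391 = 5.609 h local solar time.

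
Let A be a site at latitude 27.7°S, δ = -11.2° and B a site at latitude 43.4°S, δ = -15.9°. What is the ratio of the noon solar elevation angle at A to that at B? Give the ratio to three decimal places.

A: 90° − |-27.7 − (-11.2)| = 73.50°.
B: 90° − |-43.4 − (-15.9)| = 62.50°.
Ratio A/B = 73.5000 / 62.5000 = 1.1760.

1.176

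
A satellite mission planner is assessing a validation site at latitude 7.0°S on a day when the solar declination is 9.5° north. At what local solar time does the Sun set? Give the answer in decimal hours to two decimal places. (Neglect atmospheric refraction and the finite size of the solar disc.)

17.92 h

The sunset hour angle satisfies cos H_s = −tan φ tan δ = 0.0205, giving H_s = 88.83°.
Sunset is at 12 + H_s/15 = 12 + 5.922 = 17.922 h local solar time.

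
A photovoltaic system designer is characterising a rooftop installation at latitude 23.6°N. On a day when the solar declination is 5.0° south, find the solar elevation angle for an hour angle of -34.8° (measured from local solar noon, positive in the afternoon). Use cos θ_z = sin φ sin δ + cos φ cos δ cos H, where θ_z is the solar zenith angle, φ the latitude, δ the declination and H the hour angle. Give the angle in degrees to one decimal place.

cos θ_z = sin(23.6°) sin(-5.0°) + cos(23.6°) cos(-5.0°) cos(-34.80°) = -0.0349 + 0.7496 = 0.7147.
θ_z = arccos(0.7147) = 44.38°, so the elevation is 90° − 44.38° = 45.62°.

45.6°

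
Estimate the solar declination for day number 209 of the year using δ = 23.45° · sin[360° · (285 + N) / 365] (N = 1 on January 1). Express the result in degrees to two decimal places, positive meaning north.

+18.67°

360 × (285 + 209) / 365 = 487.233°; sin(487.233°) = 0.7962.
δ = 23.45 × 0.7962 = 18.671° ≈ +18.67°.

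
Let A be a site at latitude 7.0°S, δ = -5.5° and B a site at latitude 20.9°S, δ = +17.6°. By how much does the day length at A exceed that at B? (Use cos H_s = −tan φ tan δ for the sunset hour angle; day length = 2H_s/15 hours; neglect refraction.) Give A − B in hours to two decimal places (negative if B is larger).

+1.02 h

A: H_s = arccos(−tan -7.0° · tan -5.5°) = 90.68°, so 2H_s/15 = 12.0907 h.
B: H_s = arccos(−tan -20.9° · tan 17.6°) = 83.04°, so 2H_s/15 = 11.0720 h.
A − B = 12.0907 − 11.0720 = 1.0187 h.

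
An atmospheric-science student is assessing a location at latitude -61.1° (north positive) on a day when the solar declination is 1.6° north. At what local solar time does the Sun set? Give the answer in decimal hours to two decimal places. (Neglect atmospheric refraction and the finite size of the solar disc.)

17.81 h

The sunset hour angle satisfies cos H_s = −tan φ tan δ = 0.0506, giving H_s = 87.10°.
Sunset is at 12 + H_s/15 = 12 + 5.807 = 17.807 h local solar time.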